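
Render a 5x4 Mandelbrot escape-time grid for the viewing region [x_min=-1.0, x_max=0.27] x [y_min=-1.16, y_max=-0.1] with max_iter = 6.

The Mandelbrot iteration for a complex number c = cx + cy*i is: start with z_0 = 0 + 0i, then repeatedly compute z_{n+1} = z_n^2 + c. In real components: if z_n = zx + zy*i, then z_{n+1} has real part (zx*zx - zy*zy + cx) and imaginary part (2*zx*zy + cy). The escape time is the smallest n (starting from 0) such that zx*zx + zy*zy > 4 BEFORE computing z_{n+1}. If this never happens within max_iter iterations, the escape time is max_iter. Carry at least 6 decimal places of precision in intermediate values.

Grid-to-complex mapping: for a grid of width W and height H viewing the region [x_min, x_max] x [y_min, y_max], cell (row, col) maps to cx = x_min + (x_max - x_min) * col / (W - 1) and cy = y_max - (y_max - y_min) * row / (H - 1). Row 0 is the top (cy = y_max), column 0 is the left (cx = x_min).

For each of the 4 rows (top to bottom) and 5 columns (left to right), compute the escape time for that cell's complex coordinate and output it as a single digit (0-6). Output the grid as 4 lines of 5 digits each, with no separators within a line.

(row=0, col=0): c = -1.0000 + -0.1000i → escape time 6
(row=0, col=1): c = -0.6825 + -0.1000i → escape time 6
(row=0, col=2): c = -0.3650 + -0.1000i → escape time 6
(row=0, col=3): c = -0.0475 + -0.1000i → escape time 6
(row=0, col=4): c = 0.2700 + -0.1000i → escape time 6
(row=1, col=0): c = -1.0000 + -0.4533i → escape time 5
(row=1, col=1): c = -0.6825 + -0.4533i → escape time 6
(row=1, col=2): c = -0.3650 + -0.4533i → escape time 6
(row=1, col=3): c = -0.0475 + -0.4533i → escape time 6
(row=1, col=4): c = 0.2700 + -0.4533i → escape time 6
(row=2, col=0): c = -1.0000 + -0.8067i → escape time 3
(row=2, col=1): c = -0.6825 + -0.8067i → escape time 4
(row=2, col=2): c = -0.3650 + -0.8067i → escape time 6
(row=2, col=3): c = -0.0475 + -0.8067i → escape time 6
(row=2, col=4): c = 0.2700 + -0.8067i → escape time 5
(row=3, col=0): c = -1.0000 + -1.1600i → escape time 3
(row=3, col=1): c = -0.6825 + -1.1600i → escape time 3
(row=3, col=2): c = -0.3650 + -1.1600i → escape time 3
(row=3, col=3): c = -0.0475 + -1.1600i → escape time 4
(row=3, col=4): c = 0.2700 + -1.1600i → escape time 2

Answer: 66666
56666
34665
33342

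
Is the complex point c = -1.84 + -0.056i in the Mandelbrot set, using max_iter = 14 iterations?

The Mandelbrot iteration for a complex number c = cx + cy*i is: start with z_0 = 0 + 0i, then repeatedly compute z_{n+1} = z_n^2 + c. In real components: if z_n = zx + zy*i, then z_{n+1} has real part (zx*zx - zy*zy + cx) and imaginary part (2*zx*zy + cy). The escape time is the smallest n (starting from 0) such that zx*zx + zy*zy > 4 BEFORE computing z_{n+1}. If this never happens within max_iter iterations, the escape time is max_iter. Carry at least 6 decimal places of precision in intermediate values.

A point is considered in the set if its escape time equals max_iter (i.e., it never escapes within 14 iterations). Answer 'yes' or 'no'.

z_0 = 0 + 0i, c = -1.8400 + -0.0560i
Iter 1: z = -1.8400 + -0.0560i, |z|^2 = 3.3887
Iter 2: z = 1.5425 + 0.1501i, |z|^2 = 2.4017
Iter 3: z = 0.5167 + 0.4070i, |z|^2 = 0.4326
Iter 4: z = -1.7387 + 0.3646i, |z|^2 = 3.1559
Iter 5: z = 1.0501 + -1.3237i, |z|^2 = 2.8550
Iter 6: z = -2.4894 + -2.8361i, |z|^2 = 14.2407
Escaped at iteration 6

Answer: no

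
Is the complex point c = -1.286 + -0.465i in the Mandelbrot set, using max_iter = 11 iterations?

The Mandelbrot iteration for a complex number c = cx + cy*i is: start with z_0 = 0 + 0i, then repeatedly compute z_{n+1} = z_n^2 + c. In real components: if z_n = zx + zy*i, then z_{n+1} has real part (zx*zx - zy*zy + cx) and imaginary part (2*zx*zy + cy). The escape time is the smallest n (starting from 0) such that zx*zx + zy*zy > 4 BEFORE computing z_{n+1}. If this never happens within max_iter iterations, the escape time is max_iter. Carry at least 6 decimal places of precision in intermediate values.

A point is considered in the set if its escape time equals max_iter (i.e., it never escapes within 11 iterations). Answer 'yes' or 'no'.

z_0 = 0 + 0i, c = -1.2860 + -0.4650i
Iter 1: z = -1.2860 + -0.4650i, |z|^2 = 1.8700
Iter 2: z = 0.1516 + 0.7310i, |z|^2 = 0.5573
Iter 3: z = -1.7974 + -0.2434i, |z|^2 = 3.2897
Iter 4: z = 1.8852 + 0.4100i, |z|^2 = 3.7222
Iter 5: z = 2.1001 + 1.0809i, |z|^2 = 5.5785
Escaped at iteration 5

Answer: no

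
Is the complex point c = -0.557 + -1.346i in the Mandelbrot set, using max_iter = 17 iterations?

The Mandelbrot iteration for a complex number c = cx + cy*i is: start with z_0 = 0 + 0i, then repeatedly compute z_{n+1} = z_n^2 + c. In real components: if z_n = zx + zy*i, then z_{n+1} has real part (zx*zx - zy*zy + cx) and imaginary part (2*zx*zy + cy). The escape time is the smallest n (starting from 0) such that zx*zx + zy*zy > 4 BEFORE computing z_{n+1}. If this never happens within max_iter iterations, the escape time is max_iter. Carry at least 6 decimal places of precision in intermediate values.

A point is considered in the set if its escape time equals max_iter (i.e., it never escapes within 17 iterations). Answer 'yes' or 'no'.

z_0 = 0 + 0i, c = -0.5570 + -1.3460i
Iter 1: z = -0.5570 + -1.3460i, |z|^2 = 2.1220
Iter 2: z = -2.0585 + 0.1534i, |z|^2 = 4.2608
Escaped at iteration 2

Answer: no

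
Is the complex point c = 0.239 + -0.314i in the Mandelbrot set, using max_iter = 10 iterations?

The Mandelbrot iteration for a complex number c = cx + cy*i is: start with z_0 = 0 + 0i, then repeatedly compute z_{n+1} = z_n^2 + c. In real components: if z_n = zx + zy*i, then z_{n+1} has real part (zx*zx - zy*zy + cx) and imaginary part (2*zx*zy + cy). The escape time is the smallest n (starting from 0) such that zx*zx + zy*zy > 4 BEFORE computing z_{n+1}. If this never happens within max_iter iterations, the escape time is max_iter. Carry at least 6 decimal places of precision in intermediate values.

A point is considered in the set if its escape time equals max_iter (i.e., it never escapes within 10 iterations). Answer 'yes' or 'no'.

Answer: yes

Derivation:
z_0 = 0 + 0i, c = 0.2390 + -0.3140i
Iter 1: z = 0.2390 + -0.3140i, |z|^2 = 0.1557
Iter 2: z = 0.1975 + -0.4641i, |z|^2 = 0.2544
Iter 3: z = 0.0626 + -0.4973i, |z|^2 = 0.2513
Iter 4: z = -0.0044 + -0.3763i, |z|^2 = 0.1416
Iter 5: z = 0.0974 + -0.3107i, |z|^2 = 0.1060
Iter 6: z = 0.1520 + -0.3745i, |z|^2 = 0.1634
Iter 7: z = 0.1218 + -0.4278i, |z|^2 = 0.1979
Iter 8: z = 0.0708 + -0.4182i, |z|^2 = 0.1799
Iter 9: z = 0.0691 + -0.3732i, |z|^2 = 0.1441
Did not escape in 10 iterations → in set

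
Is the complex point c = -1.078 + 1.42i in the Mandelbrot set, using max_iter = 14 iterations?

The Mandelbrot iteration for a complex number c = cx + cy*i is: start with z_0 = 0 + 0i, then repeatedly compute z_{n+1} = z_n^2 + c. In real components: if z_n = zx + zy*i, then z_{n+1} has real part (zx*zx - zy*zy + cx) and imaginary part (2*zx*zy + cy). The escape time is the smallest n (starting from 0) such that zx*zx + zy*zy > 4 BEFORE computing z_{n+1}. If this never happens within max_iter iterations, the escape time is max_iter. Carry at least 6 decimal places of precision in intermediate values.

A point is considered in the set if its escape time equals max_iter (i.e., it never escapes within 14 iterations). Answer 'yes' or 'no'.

Answer: no

Derivation:
z_0 = 0 + 0i, c = -1.0780 + 1.4200i
Iter 1: z = -1.0780 + 1.4200i, |z|^2 = 3.1785
Iter 2: z = -1.9323 + -1.6415i, |z|^2 = 6.4284
Escaped at iteration 2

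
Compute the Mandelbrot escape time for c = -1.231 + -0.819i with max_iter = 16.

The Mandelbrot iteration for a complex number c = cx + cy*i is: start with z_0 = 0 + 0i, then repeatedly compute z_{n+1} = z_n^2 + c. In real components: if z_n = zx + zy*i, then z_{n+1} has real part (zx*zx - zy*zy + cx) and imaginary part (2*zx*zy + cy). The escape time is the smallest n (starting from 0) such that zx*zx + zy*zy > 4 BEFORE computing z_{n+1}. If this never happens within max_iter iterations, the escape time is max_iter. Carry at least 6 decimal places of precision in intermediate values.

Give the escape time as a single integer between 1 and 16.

z_0 = 0 + 0i, c = -1.2310 + -0.8190i
Iter 1: z = -1.2310 + -0.8190i, |z|^2 = 2.1861
Iter 2: z = -0.3864 + 1.1974i, |z|^2 = 1.5830
Iter 3: z = -2.5154 + -1.7443i, |z|^2 = 9.3700
Escaped at iteration 3

Answer: 3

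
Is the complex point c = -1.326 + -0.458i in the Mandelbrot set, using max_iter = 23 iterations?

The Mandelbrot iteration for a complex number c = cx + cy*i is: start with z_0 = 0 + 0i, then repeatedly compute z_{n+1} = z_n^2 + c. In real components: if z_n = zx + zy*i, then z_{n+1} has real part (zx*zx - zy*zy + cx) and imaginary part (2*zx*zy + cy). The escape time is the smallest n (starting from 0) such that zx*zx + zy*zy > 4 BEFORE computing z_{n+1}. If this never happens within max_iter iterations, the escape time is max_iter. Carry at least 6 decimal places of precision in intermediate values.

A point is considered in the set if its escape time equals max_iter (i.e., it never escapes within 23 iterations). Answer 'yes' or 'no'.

Answer: no

Derivation:
z_0 = 0 + 0i, c = -1.3260 + -0.4580i
Iter 1: z = -1.3260 + -0.4580i, |z|^2 = 1.9680
Iter 2: z = 0.2225 + 0.7566i, |z|^2 = 0.6220
Iter 3: z = -1.8490 + -0.1213i, |z|^2 = 3.4333
Iter 4: z = 2.0779 + -0.0095i, |z|^2 = 4.3179
Escaped at iteration 4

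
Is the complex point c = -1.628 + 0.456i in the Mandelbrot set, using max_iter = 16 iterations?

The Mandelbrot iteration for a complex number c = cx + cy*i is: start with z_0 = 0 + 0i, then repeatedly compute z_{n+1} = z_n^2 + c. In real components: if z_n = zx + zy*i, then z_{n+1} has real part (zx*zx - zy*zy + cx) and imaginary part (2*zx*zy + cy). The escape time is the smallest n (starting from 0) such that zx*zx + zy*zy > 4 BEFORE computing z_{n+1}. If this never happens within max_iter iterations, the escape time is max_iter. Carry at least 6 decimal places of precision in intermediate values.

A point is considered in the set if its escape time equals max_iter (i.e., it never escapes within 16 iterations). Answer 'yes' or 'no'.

Answer: no

Derivation:
z_0 = 0 + 0i, c = -1.6280 + 0.4560i
Iter 1: z = -1.6280 + 0.4560i, |z|^2 = 2.8583
Iter 2: z = 0.8144 + -1.0287i, |z|^2 = 1.7216
Iter 3: z = -2.0230 + -1.2197i, |z|^2 = 5.5801
Escaped at iteration 3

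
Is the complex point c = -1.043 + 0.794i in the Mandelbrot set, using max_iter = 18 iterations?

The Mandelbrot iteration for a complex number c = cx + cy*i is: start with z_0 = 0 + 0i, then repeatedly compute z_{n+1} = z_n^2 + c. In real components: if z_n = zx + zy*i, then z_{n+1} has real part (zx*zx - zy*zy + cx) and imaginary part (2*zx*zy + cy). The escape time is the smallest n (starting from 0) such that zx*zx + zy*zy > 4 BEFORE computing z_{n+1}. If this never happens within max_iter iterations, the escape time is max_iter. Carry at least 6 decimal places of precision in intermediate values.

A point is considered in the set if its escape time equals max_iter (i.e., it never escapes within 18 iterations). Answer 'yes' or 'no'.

z_0 = 0 + 0i, c = -1.0430 + 0.7940i
Iter 1: z = -1.0430 + 0.7940i, |z|^2 = 1.7183
Iter 2: z = -0.5856 + -0.8623i, |z|^2 = 1.0864
Iter 3: z = -1.4436 + 1.8039i, |z|^2 = 5.3380
Escaped at iteration 3

Answer: no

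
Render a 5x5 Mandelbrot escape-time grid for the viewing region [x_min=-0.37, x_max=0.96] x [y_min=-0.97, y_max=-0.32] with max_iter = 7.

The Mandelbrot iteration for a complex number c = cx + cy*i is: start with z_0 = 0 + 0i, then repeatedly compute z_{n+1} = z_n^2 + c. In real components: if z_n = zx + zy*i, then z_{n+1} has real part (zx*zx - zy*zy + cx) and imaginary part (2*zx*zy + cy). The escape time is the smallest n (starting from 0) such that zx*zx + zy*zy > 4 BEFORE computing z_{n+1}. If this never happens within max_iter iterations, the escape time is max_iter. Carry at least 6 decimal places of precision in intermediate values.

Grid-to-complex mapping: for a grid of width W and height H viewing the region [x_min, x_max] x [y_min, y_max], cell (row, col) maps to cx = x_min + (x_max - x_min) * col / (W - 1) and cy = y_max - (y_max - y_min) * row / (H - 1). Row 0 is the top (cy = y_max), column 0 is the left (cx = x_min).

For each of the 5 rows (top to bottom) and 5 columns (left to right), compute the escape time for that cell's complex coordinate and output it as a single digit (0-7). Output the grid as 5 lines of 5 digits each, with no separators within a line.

Answer: 77742
77732
77732
67532
57422

Derivation:
(row=0, col=0): c = -0.3700 + -0.3200i → escape time 7
(row=0, col=1): c = -0.0375 + -0.3200i → escape time 7
(row=0, col=2): c = 0.2950 + -0.3200i → escape time 7
(row=0, col=3): c = 0.6275 + -0.3200i → escape time 4
(row=0, col=4): c = 0.9600 + -0.3200i → escape time 2
(row=1, col=0): c = -0.3700 + -0.4825i → escape time 7
(row=1, col=1): c = -0.0375 + -0.4825i → escape time 7
(row=1, col=2): c = 0.2950 + -0.4825i → escape time 7
(row=1, col=3): c = 0.6275 + -0.4825i → escape time 3
(row=1, col=4): c = 0.9600 + -0.4825i → escape time 2
(row=2, col=0): c = -0.3700 + -0.6450i → escape time 7
(row=2, col=1): c = -0.0375 + -0.6450i → escape time 7
(row=2, col=2): c = 0.2950 + -0.6450i → escape time 7
(row=2, col=3): c = 0.6275 + -0.6450i → escape time 3
(row=2, col=4): c = 0.9600 + -0.6450i → escape time 2
(row=3, col=0): c = -0.3700 + -0.8075i → escape time 6
(row=3, col=1): c = -0.0375 + -0.8075i → escape time 7
(row=3, col=2): c = 0.2950 + -0.8075i → escape time 5
(row=3, col=3): c = 0.6275 + -0.8075i → escape time 3
(row=3, col=4): c = 0.9600 + -0.8075i → escape time 2
(row=4, col=0): c = -0.3700 + -0.9700i → escape time 5
(row=4, col=1): c = -0.0375 + -0.9700i → escape time 7
(row=4, col=2): c = 0.2950 + -0.9700i → escape time 4
(row=4, col=3): c = 0.6275 + -0.9700i → escape time 2
(row=4, col=4): c = 0.9600 + -0.9700i → escape time 2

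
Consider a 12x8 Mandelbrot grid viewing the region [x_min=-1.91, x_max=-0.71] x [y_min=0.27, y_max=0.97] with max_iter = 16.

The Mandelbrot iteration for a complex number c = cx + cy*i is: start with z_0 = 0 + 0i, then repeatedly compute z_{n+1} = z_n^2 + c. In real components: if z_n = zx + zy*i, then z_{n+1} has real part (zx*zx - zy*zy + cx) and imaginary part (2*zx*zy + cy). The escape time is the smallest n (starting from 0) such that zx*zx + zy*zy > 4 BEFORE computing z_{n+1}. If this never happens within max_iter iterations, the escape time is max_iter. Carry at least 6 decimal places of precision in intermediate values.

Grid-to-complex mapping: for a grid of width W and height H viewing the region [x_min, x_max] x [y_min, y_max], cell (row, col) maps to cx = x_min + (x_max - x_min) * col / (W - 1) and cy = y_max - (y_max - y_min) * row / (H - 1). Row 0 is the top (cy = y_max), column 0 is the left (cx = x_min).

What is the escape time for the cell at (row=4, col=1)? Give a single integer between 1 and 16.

z_0 = 0 + 0i, c = -1.8009 + 0.5700i
Iter 1: z = -1.8009 + 0.5700i, |z|^2 = 3.5682
Iter 2: z = 1.1175 + -1.4830i, |z|^2 = 3.4481
Iter 3: z = -2.7516 + -2.7445i, |z|^2 = 15.1034
Escaped at iteration 3

Answer: 3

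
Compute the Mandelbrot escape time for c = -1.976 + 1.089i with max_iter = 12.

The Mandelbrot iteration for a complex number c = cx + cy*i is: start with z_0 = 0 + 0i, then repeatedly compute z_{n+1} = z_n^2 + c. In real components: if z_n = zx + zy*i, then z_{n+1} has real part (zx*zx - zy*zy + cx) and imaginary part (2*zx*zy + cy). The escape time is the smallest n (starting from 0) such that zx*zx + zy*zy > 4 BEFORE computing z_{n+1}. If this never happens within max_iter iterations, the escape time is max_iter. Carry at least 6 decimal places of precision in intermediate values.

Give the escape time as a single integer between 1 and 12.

z_0 = 0 + 0i, c = -1.9760 + 1.0890i
Iter 1: z = -1.9760 + 1.0890i, |z|^2 = 5.0905
Escaped at iteration 1

Answer: 1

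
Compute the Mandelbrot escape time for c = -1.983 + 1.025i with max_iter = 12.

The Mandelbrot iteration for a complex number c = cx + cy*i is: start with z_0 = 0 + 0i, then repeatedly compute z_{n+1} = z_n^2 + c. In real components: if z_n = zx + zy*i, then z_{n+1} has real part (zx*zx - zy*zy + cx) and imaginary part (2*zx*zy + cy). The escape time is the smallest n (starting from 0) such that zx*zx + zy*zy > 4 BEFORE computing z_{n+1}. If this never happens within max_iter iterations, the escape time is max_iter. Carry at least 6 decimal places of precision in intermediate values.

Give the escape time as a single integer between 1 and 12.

z_0 = 0 + 0i, c = -1.9830 + 1.0250i
Iter 1: z = -1.9830 + 1.0250i, |z|^2 = 4.9829
Escaped at iteration 1

Answer: 1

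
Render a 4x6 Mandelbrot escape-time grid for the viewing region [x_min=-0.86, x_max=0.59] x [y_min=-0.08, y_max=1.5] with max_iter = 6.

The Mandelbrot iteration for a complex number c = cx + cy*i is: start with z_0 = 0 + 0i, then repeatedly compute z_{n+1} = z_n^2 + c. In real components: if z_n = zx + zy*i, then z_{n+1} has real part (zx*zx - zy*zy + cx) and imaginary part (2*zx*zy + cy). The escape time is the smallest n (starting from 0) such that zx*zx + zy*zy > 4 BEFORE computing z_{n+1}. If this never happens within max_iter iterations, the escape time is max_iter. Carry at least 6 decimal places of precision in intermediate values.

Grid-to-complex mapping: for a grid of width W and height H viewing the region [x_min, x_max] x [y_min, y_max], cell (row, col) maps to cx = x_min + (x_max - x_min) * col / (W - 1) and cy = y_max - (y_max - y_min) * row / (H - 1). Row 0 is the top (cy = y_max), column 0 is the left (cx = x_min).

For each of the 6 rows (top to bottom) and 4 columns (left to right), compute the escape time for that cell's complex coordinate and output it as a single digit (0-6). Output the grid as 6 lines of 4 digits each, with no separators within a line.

Answer: 2222
3332
3553
5663
6664
6664

Derivation:
(row=0, col=0): c = -0.8600 + 1.5000i → escape time 2
(row=0, col=1): c = -0.3767 + 1.5000i → escape time 2
(row=0, col=2): c = 0.1067 + 1.5000i → escape time 2
(row=0, col=3): c = 0.5900 + 1.5000i → escape time 2
(row=1, col=0): c = -0.8600 + 1.1840i → escape time 3
(row=1, col=1): c = -0.3767 + 1.1840i → escape time 3
(row=1, col=2): c = 0.1067 + 1.1840i → escape time 3
(row=1, col=3): c = 0.5900 + 1.1840i → escape time 2
(row=2, col=0): c = -0.8600 + 0.8680i → escape time 3
(row=2, col=1): c = -0.3767 + 0.8680i → escape time 5
(row=2, col=2): c = 0.1067 + 0.8680i → escape time 5
(row=2, col=3): c = 0.5900 + 0.8680i → escape time 3
(row=3, col=0): c = -0.8600 + 0.5520i → escape time 5
(row=3, col=1): c = -0.3767 + 0.5520i → escape time 6
(row=3, col=2): c = 0.1067 + 0.5520i → escape time 6
(row=3, col=3): c = 0.5900 + 0.5520i → escape time 3
(row=4, col=0): c = -0.8600 + 0.2360i → escape time 6
(row=4, col=1): c = -0.3767 + 0.2360i → escape time 6
(row=4, col=2): c = 0.1067 + 0.2360i → escape time 6
(row=4, col=3): c = 0.5900 + 0.2360i → escape time 4
(row=5, col=0): c = -0.8600 + -0.0800i → escape time 6
(row=5, col=1): c = -0.3767 + -0.0800i → escape time 6
(row=5, col=2): c = 0.1067 + -0.0800i → escape time 6
(row=5, col=3): c = 0.5900 + -0.0800i → escape time 4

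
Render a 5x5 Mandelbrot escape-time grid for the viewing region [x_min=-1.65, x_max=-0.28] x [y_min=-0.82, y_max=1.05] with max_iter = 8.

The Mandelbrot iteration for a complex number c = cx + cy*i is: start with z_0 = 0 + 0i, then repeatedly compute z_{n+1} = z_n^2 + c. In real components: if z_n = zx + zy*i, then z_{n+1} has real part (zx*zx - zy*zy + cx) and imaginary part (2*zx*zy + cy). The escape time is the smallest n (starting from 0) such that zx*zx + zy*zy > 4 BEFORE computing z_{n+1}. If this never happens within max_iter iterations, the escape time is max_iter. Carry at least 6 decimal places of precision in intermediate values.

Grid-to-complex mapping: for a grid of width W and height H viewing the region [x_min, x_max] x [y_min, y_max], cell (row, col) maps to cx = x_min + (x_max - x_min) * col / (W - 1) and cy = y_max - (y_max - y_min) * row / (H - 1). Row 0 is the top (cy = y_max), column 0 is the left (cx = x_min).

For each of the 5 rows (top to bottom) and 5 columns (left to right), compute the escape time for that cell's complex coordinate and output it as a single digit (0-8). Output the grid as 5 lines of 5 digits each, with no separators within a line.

(row=0, col=0): c = -1.6500 + 1.0500i → escape time 2
(row=0, col=1): c = -1.3075 + 1.0500i → escape time 3
(row=0, col=2): c = -0.9650 + 1.0500i → escape time 3
(row=0, col=3): c = -0.6225 + 1.0500i → escape time 3
(row=0, col=4): c = -0.2800 + 1.0500i → escape time 5
(row=1, col=0): c = -1.6500 + 0.5825i → escape time 3
(row=1, col=1): c = -1.3075 + 0.5825i → escape time 3
(row=1, col=2): c = -0.9650 + 0.5825i → escape time 5
(row=1, col=3): c = -0.6225 + 0.5825i → escape time 8
(row=1, col=4): c = -0.2800 + 0.5825i → escape time 8
(row=2, col=0): c = -1.6500 + 0.1150i → escape time 6
(row=2, col=1): c = -1.3075 + 0.1150i → escape time 8
(row=2, col=2): c = -0.9650 + 0.1150i → escape time 8
(row=2, col=3): c = -0.6225 + 0.1150i → escape time 8
(row=2, col=4): c = -0.2800 + 0.1150i → escape time 8
(row=3, col=0): c = -1.6500 + -0.3525i → escape time 4
(row=3, col=1): c = -1.3075 + -0.3525i → escape time 6
(row=3, col=2): c = -0.9650 + -0.3525i → escape time 8
(row=3, col=3): c = -0.6225 + -0.3525i → escape time 8
(row=3, col=4): c = -0.2800 + -0.3525i → escape time 8
(row=4, col=0): c = -1.6500 + -0.8200i → escape time 3
(row=4, col=1): c = -1.3075 + -0.8200i → escape time 3
(row=4, col=2): c = -0.9650 + -0.8200i → escape time 3
(row=4, col=3): c = -0.6225 + -0.8200i → escape time 4
(row=4, col=4): c = -0.2800 + -0.8200i → escape time 8

Answer: 23335
33588
68888
46888
33348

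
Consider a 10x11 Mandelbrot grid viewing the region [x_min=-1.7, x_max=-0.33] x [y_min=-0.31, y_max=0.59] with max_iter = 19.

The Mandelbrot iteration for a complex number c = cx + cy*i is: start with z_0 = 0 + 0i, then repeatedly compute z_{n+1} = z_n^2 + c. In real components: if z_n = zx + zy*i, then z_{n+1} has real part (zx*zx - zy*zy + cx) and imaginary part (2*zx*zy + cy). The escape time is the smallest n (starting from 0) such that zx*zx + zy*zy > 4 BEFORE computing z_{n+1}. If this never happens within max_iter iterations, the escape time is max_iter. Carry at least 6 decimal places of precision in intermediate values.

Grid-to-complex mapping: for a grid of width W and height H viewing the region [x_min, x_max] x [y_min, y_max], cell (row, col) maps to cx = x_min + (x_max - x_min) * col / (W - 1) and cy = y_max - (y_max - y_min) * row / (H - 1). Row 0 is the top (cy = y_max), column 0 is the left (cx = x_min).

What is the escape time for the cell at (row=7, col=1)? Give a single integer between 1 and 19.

Answer: 8

Derivation:
z_0 = 0 + 0i, c = -1.5478 + -0.0400i
Iter 1: z = -1.5478 + -0.0400i, |z|^2 = 2.3972
Iter 2: z = 0.8462 + 0.0838i, |z|^2 = 0.7231
Iter 3: z = -0.8387 + 0.1019i, |z|^2 = 0.7138
Iter 4: z = -0.8548 + -0.2109i, |z|^2 = 0.7751
Iter 5: z = -0.8616 + 0.3205i, |z|^2 = 0.8451
Iter 6: z = -0.9081 + -0.5923i, |z|^2 = 1.1754
Iter 7: z = -1.0739 + 1.0357i, |z|^2 = 2.2260
Iter 8: z = -1.4671 + -2.2645i, |z|^2 = 7.2804
Escaped at iteration 8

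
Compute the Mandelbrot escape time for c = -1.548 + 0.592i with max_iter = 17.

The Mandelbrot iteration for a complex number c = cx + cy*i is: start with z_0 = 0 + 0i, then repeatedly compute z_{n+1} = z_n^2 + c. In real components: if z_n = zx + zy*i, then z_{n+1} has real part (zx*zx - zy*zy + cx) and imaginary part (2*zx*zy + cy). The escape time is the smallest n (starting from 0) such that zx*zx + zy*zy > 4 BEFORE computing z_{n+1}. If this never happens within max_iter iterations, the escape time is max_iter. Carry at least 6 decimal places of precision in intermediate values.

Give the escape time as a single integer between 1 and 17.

z_0 = 0 + 0i, c = -1.5480 + 0.5920i
Iter 1: z = -1.5480 + 0.5920i, |z|^2 = 2.7468
Iter 2: z = 0.4978 + -1.2408i, |z|^2 = 1.7875
Iter 3: z = -2.8398 + -0.6435i, |z|^2 = 8.4786
Escaped at iteration 3

Answer: 3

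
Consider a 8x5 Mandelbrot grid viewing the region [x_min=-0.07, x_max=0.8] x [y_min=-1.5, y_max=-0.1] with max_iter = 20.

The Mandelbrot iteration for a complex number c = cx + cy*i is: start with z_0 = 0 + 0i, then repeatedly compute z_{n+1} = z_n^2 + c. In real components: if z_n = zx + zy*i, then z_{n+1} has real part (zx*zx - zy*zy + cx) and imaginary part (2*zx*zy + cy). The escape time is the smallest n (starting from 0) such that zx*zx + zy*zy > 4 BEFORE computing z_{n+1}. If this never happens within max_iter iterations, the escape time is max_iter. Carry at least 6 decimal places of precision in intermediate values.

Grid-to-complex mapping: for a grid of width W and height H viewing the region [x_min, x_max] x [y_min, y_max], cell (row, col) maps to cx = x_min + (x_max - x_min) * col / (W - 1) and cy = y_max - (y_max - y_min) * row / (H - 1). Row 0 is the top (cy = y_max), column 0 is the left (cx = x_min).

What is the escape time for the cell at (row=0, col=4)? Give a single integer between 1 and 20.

z_0 = 0 + 0i, c = 0.4271 + -0.1000i
Iter 1: z = 0.4271 + -0.1000i, |z|^2 = 0.1925
Iter 2: z = 0.5996 + -0.1854i, |z|^2 = 0.3939
Iter 3: z = 0.7523 + -0.3224i, |z|^2 = 0.6698
Iter 4: z = 0.8891 + -0.5850i, |z|^2 = 1.1328
Iter 5: z = 0.8755 + -1.1403i, |z|^2 = 2.0668
Iter 6: z = -0.1067 + -2.0966i, |z|^2 = 4.4072
Escaped at iteration 6

Answer: 6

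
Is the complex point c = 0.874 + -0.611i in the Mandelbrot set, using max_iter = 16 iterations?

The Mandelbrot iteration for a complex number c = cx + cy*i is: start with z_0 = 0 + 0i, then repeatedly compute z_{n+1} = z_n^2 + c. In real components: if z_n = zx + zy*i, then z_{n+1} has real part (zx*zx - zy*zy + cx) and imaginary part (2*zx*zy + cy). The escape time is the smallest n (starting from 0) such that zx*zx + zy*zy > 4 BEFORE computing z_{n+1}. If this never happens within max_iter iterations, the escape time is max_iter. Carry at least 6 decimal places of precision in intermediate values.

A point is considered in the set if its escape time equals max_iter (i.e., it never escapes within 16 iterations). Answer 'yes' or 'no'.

z_0 = 0 + 0i, c = 0.8740 + -0.6110i
Iter 1: z = 0.8740 + -0.6110i, |z|^2 = 1.1372
Iter 2: z = 1.2646 + -1.6790i, |z|^2 = 4.4182
Escaped at iteration 2

Answer: no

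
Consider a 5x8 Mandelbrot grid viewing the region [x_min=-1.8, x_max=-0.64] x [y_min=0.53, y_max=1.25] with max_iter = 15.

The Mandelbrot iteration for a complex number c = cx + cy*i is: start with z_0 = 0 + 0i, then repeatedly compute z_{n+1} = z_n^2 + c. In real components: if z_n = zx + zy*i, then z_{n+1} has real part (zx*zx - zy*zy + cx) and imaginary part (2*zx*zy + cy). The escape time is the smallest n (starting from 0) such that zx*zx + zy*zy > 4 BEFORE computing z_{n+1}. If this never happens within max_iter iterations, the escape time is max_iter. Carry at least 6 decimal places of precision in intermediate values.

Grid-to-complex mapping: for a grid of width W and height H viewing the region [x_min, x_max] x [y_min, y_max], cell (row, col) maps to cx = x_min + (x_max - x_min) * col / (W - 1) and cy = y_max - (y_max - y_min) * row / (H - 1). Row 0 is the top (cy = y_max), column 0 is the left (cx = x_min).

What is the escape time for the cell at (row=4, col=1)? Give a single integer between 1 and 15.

z_0 = 0 + 0i, c = -1.5100 + 0.8386i
Iter 1: z = -1.5100 + 0.8386i, |z|^2 = 2.9833
Iter 2: z = 0.0669 + -1.6939i, |z|^2 = 2.8738
Iter 3: z = -4.3749 + 0.6119i, |z|^2 = 19.5140
Escaped at iteration 3

Answer: 3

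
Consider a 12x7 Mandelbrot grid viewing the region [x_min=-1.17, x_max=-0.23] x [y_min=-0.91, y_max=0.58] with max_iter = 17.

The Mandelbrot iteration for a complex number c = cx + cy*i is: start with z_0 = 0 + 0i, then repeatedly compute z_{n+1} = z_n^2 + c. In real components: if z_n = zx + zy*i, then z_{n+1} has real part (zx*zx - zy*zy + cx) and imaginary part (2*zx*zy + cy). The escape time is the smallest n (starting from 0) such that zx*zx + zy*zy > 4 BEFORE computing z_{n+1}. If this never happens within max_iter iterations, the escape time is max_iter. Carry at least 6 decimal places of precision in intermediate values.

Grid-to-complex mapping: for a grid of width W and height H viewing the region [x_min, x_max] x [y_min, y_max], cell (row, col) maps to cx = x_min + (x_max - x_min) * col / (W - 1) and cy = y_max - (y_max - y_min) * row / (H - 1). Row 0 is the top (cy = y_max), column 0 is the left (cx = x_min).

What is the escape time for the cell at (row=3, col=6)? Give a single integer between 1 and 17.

z_0 = 0 + 0i, c = -0.6573 + -0.1650i
Iter 1: z = -0.6573 + -0.1650i, |z|^2 = 0.4592
Iter 2: z = -0.2525 + 0.0519i, |z|^2 = 0.0664
Iter 3: z = -0.5962 + -0.1912i, |z|^2 = 0.3920
Iter 4: z = -0.3384 + 0.0630i, |z|^2 = 0.1185
Iter 5: z = -0.5468 + -0.2076i, |z|^2 = 0.3421
Iter 6: z = -0.4014 + 0.0621i, |z|^2 = 0.1650
Iter 7: z = -0.5000 + -0.2148i, |z|^2 = 0.2961
Iter 8: z = -0.4535 + 0.0498i, |z|^2 = 0.2081
Iter 9: z = -0.4541 + -0.2102i, |z|^2 = 0.2504
Iter 10: z = -0.4952 + 0.0259i, |z|^2 = 0.2459
Iter 11: z = -0.4127 + -0.1906i, |z|^2 = 0.2067
Iter 12: z = -0.5233 + -0.0076i, |z|^2 = 0.2739
Iter 13: z = -0.3835 + -0.1570i, |z|^2 = 0.1717
Iter 14: z = -0.5348 + -0.0446i, |z|^2 = 0.2880
Iter 15: z = -0.3732 + -0.1173i, |z|^2 = 0.1530
Iter 16: z = -0.5318 + -0.0774i, |z|^2 = 0.2888

Answer: 17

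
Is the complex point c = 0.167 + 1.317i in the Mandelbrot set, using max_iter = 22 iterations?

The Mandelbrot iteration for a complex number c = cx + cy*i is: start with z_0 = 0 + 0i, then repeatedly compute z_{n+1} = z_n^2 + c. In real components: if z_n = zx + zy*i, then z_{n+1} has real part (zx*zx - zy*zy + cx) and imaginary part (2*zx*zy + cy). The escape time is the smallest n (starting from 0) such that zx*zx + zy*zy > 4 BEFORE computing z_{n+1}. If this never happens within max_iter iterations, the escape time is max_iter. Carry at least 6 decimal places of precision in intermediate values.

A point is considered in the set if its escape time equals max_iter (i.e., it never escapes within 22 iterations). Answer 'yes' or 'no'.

Answer: no

Derivation:
z_0 = 0 + 0i, c = 0.1670 + 1.3170i
Iter 1: z = 0.1670 + 1.3170i, |z|^2 = 1.7624
Iter 2: z = -1.5396 + 1.7569i, |z|^2 = 5.4570
Escaped at iteration 2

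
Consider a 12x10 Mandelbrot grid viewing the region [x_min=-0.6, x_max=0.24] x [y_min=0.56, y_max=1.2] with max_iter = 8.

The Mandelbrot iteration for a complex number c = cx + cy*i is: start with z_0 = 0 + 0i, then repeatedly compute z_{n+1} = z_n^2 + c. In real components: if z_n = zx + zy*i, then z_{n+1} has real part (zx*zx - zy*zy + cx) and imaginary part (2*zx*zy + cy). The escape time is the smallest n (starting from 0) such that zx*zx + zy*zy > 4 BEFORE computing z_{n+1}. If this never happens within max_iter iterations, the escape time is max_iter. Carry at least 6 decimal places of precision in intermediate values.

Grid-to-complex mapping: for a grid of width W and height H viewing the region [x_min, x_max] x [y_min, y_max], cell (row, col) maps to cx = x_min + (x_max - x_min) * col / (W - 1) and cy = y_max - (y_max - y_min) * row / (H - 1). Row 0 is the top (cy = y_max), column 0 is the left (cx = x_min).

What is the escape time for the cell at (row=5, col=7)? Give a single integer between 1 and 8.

z_0 = 0 + 0i, c = -0.0655 + 0.8444i
Iter 1: z = -0.0655 + 0.8444i, |z|^2 = 0.7174
Iter 2: z = -0.7743 + 0.7339i, |z|^2 = 1.1381
Iter 3: z = -0.0046 + -0.2920i, |z|^2 = 0.0853
Iter 4: z = -0.1507 + 0.8471i, |z|^2 = 0.7403
Iter 5: z = -0.7604 + 0.5891i, |z|^2 = 0.9252
Iter 6: z = 0.1656 + -0.0514i, |z|^2 = 0.0301
Iter 7: z = -0.0407 + 0.8274i, |z|^2 = 0.6862

Answer: 8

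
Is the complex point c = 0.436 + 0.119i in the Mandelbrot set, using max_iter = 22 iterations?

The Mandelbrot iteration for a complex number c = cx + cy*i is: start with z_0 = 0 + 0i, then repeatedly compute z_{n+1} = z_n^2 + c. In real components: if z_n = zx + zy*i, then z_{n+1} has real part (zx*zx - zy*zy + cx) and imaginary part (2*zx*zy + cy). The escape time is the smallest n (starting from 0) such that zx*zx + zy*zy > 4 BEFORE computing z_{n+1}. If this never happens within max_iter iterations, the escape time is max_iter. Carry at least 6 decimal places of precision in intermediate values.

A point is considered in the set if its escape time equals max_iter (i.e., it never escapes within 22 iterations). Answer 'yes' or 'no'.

Answer: no

Derivation:
z_0 = 0 + 0i, c = 0.4360 + 0.1190i
Iter 1: z = 0.4360 + 0.1190i, |z|^2 = 0.2043
Iter 2: z = 0.6119 + 0.2228i, |z|^2 = 0.4241
Iter 3: z = 0.7608 + 0.3916i, |z|^2 = 0.7323
Iter 4: z = 0.8615 + 0.7149i, |z|^2 = 1.2533
Iter 5: z = 0.6670 + 1.3508i, |z|^2 = 2.2697
Iter 6: z = -0.9439 + 1.9211i, |z|^2 = 4.5815
Escaped at iteration 6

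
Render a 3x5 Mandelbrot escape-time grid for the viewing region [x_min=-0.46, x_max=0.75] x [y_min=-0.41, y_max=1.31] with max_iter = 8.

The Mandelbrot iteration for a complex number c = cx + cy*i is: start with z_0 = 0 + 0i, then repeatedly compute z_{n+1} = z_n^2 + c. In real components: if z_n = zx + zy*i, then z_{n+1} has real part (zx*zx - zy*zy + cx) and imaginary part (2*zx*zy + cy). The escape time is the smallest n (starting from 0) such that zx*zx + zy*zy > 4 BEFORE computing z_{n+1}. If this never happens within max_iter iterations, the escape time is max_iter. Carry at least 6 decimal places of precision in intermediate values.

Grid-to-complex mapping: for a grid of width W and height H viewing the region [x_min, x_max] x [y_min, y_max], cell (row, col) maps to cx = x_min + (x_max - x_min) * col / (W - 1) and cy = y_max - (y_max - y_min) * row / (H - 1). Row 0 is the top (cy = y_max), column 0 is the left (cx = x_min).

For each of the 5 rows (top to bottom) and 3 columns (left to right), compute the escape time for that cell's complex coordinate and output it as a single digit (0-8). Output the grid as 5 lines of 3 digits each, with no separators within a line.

Answer: 322
552
883
883
883

Derivation:
(row=0, col=0): c = -0.4600 + 1.3100i → escape time 3
(row=0, col=1): c = 0.1450 + 1.3100i → escape time 2
(row=0, col=2): c = 0.7500 + 1.3100i → escape time 2
(row=1, col=0): c = -0.4600 + 0.8800i → escape time 5
(row=1, col=1): c = 0.1450 + 0.8800i → escape time 5
(row=1, col=2): c = 0.7500 + 0.8800i → escape time 2
(row=2, col=0): c = -0.4600 + 0.4500i → escape time 8
(row=2, col=1): c = 0.1450 + 0.4500i → escape time 8
(row=2, col=2): c = 0.7500 + 0.4500i → escape time 3
(row=3, col=0): c = -0.4600 + 0.0200i → escape time 8
(row=3, col=1): c = 0.1450 + 0.0200i → escape time 8
(row=3, col=2): c = 0.7500 + 0.0200i → escape time 3
(row=4, col=0): c = -0.4600 + -0.4100i → escape time 8
(row=4, col=1): c = 0.1450 + -0.4100i → escape time 8
(row=4, col=2): c = 0.7500 + -0.4100i → escape time 3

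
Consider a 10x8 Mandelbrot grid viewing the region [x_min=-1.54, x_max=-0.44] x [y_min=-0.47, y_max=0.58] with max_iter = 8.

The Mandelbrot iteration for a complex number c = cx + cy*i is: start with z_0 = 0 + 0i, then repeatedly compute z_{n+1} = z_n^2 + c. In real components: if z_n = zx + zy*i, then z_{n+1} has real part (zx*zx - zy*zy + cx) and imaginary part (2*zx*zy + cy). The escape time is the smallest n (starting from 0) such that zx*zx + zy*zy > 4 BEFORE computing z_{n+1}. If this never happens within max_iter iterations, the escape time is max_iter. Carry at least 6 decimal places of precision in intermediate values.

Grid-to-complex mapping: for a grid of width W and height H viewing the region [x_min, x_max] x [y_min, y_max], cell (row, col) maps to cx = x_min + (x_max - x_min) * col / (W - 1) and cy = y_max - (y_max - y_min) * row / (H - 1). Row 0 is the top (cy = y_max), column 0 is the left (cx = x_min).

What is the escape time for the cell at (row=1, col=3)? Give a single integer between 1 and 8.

z_0 = 0 + 0i, c = -1.1733 + 0.4300i
Iter 1: z = -1.1733 + 0.4300i, |z|^2 = 1.5616
Iter 2: z = 0.0185 + -0.5791i, |z|^2 = 0.3357
Iter 3: z = -1.5083 + 0.4086i, |z|^2 = 2.4420
Iter 4: z = 0.9347 + -0.8026i, |z|^2 = 1.5178
Iter 5: z = -0.9438 + -1.0704i, |z|^2 = 2.0365
Iter 6: z = -1.4283 + 2.4505i, |z|^2 = 8.0448
Escaped at iteration 6

Answer: 6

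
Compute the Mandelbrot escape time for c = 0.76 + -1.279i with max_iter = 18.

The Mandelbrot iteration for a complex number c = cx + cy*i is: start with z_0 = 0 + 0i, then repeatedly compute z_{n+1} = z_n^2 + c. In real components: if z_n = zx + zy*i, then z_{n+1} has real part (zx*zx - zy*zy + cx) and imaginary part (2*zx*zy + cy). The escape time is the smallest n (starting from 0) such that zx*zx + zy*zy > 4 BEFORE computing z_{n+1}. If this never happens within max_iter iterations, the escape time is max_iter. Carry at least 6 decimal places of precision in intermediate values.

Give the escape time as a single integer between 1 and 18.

z_0 = 0 + 0i, c = 0.7600 + -1.2790i
Iter 1: z = 0.7600 + -1.2790i, |z|^2 = 2.2134
Iter 2: z = -0.2982 + -3.2231i, |z|^2 = 10.4772
Escaped at iteration 2

Answer: 2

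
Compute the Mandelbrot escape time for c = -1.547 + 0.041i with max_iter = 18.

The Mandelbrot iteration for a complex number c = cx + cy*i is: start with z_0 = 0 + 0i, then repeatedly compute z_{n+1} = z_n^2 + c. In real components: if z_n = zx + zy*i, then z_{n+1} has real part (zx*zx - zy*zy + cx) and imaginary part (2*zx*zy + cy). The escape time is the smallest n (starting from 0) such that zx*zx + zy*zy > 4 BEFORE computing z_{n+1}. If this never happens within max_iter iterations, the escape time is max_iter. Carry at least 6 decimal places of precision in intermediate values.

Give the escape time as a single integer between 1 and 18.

Answer: 8

Derivation:
z_0 = 0 + 0i, c = -1.5470 + 0.0410i
Iter 1: z = -1.5470 + 0.0410i, |z|^2 = 2.3949
Iter 2: z = 0.8445 + -0.0859i, |z|^2 = 0.7206
Iter 3: z = -0.8411 + -0.1040i, |z|^2 = 0.7183
Iter 4: z = -0.8503 + 0.2160i, |z|^2 = 0.7697
Iter 5: z = -0.8706 + -0.3263i, |z|^2 = 0.8645
Iter 6: z = -0.8954 + 0.6092i, |z|^2 = 1.1729
Iter 7: z = -1.1163 + -1.0500i, |z|^2 = 2.3484
Iter 8: z = -1.4034 + 2.3850i, |z|^2 = 7.6578
Escaped at iteration 8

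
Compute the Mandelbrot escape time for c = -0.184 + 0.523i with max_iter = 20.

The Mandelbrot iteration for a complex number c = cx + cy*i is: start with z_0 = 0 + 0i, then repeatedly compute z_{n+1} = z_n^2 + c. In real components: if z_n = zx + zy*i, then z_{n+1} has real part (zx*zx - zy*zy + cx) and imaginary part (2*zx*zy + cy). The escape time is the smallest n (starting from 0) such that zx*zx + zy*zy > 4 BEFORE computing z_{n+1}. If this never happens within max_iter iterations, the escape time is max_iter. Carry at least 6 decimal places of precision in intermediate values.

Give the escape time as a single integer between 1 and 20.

Answer: 20

Derivation:
z_0 = 0 + 0i, c = -0.1840 + 0.5230i
Iter 1: z = -0.1840 + 0.5230i, |z|^2 = 0.3074
Iter 2: z = -0.4237 + 0.3305i, |z|^2 = 0.2888
Iter 3: z = -0.1138 + 0.2429i, |z|^2 = 0.0720
Iter 4: z = -0.2301 + 0.4677i, |z|^2 = 0.2717
Iter 5: z = -0.3498 + 0.3078i, |z|^2 = 0.2171
Iter 6: z = -0.1563 + 0.3077i, |z|^2 = 0.1191
Iter 7: z = -0.2542 + 0.4268i, |z|^2 = 0.2468
Iter 8: z = -0.3015 + 0.3060i, |z|^2 = 0.1846
Iter 9: z = -0.1867 + 0.3385i, |z|^2 = 0.1494
Iter 10: z = -0.2637 + 0.3966i, |z|^2 = 0.2268
Iter 11: z = -0.2718 + 0.3138i, |z|^2 = 0.1724
Iter 12: z = -0.2086 + 0.3524i, |z|^2 = 0.1677
Iter 13: z = -0.2647 + 0.3759i, |z|^2 = 0.2114
Iter 14: z = -0.2553 + 0.3240i, |z|^2 = 0.1701
Iter 15: z = -0.2238 + 0.3576i, |z|^2 = 0.1779
Iter 16: z = -0.2618 + 0.3629i, |z|^2 = 0.2003
Iter 17: z = -0.2472 + 0.3330i, |z|^2 = 0.1720
Iter 18: z = -0.2338 + 0.3584i, |z|^2 = 0.1831
Iter 19: z = -0.2578 + 0.3555i, |z|^2 = 0.1928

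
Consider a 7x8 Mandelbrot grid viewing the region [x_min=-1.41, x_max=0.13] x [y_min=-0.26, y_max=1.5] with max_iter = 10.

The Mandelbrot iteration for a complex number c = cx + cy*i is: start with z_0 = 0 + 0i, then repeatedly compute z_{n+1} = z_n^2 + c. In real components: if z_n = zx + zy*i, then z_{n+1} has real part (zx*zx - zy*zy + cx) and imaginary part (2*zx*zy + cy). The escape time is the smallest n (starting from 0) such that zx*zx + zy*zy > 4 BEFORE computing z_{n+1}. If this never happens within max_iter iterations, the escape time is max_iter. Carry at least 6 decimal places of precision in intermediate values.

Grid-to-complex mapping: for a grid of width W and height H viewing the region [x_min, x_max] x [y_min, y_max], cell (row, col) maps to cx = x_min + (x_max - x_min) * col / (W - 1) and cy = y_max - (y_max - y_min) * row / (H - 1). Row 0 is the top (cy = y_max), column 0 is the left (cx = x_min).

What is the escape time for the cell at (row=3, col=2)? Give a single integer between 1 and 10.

z_0 = 0 + 0i, c = -0.8967 + 0.7457i
Iter 1: z = -0.8967 + 0.7457i, |z|^2 = 1.3601
Iter 2: z = -0.6487 + -0.5916i, |z|^2 = 0.7709
Iter 3: z = -0.8258 + 1.5133i, |z|^2 = 2.9720
Iter 4: z = -2.5048 + -1.7536i, |z|^2 = 9.3495
Escaped at iteration 4

Answer: 4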